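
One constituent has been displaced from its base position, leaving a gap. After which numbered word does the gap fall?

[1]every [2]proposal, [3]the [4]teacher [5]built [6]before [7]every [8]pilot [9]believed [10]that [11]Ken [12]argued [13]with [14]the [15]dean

5

The displaced element is "every proposal" (word 2).
It functions as the direct object of "built", so the gap sits immediately after word 5 ("built").
Base order: The teacher built every proposal before every pilot believed that Ken argued with the dean.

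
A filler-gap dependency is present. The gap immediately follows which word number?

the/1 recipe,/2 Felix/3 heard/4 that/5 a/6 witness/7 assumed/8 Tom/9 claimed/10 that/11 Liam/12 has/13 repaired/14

The displaced element is "the recipe" (word 2).
It is linked across 3 clause boundaries (that → Ø → that).
It functions as the direct object of "repaired", so the gap sits immediately after word 14 ("repaired").
Base order: Felix heard that a witness assumed Tom claimed that Liam has repaired the recipe.

14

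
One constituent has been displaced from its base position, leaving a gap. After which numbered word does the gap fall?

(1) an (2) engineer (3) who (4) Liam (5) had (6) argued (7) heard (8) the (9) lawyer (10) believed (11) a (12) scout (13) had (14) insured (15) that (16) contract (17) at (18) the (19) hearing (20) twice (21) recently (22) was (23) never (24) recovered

The displaced element is "an engineer" (word 2).
It is linked across 1 clause boundary (Ø).
It functions as the subject of "heard", so the gap sits immediately after word 6 ("argued").
Base order: Liam had argued that an engineer heard the lawyer believed a scout had insured that contract at the hearing twice recently.

6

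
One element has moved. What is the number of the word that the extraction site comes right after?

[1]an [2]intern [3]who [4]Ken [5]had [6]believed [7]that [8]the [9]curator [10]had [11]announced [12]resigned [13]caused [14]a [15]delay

11

The displaced element is "an intern" (word 2).
It is linked across 2 clause boundaries (that → Ø).
It functions as the subject of "resigned", so the gap sits immediately after word 11 ("announced").
Base order: Ken had believed that the curator had announced that an intern resigned.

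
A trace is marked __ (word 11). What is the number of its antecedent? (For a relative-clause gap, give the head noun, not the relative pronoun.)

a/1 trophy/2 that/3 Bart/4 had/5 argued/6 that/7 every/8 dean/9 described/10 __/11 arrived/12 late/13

2

The gap at 11 is the object of "described", inside a relative clause.
The relative pronoun is "that" (word 3); it is bound by the head noun immediately before it.
Its filler is the head noun "trophy", at word 2.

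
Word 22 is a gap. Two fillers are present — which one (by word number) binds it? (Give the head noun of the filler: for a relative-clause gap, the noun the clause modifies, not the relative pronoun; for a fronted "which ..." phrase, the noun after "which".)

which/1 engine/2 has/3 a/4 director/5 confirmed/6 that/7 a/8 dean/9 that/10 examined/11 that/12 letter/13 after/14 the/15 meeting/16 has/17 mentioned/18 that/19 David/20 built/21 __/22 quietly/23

2

The marked gap is the direct object of "built".
Its filler is the fronted wh-phrase "which engine", at word 2.
(The other dependency links word 9 to a gap after word 10.)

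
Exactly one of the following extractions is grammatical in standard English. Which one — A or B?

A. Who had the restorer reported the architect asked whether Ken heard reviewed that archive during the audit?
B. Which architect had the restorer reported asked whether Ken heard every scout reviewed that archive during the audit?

In A, the wh-phrase is extracted from inside a wh-island (introduced by "whether"), which blocks movement.
In B, the extraction path crosses only that-complement boundaries, which are transparent.
So B is grammatical.

B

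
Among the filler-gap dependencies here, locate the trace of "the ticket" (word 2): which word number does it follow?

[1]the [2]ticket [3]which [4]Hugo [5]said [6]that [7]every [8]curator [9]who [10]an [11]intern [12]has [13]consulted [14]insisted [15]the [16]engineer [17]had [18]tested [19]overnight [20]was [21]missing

18

The displaced element is "the ticket" (word 2).
It is linked across 2 clause boundaries (that → Ø).
It functions as the direct object of "tested", so the gap sits immediately after word 18 ("tested").
Base order: Hugo said that every curator who an intern has consulted insisted the engineer had tested the ticket overnight.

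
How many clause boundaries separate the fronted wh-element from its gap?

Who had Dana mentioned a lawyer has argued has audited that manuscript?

"who" is extracted from the subject of "audited".
Boundaries crossed, outermost first: [Ø], [Ø] — 2 in total.

2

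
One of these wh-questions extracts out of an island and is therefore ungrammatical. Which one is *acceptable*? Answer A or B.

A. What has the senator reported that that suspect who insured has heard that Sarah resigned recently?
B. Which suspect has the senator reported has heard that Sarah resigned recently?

B

In A, the wh-phrase is extracted from inside a complex-NP island (relative clause) (introduced by "who"), which blocks movement.
In B, the extraction path crosses only that-complement boundaries, which are transparent.
So B is grammatical.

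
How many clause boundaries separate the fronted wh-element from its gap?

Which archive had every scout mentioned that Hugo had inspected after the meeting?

"which archive" is extracted from the object of "inspected".
Boundaries crossed, outermost first: [that] — 1 in total.

1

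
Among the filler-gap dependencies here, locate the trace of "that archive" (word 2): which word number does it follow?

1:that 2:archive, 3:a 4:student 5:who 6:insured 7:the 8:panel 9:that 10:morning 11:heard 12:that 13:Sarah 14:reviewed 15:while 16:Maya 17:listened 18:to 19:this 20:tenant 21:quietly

14

The displaced element is "that archive" (word 2).
It is linked across 1 clause boundary (that).
It functions as the direct object of "reviewed", so the gap sits immediately after word 14 ("reviewed").
Base order: A student who insured the panel that morning heard that Sarah reviewed that archive while Maya listened to this tenant quietly.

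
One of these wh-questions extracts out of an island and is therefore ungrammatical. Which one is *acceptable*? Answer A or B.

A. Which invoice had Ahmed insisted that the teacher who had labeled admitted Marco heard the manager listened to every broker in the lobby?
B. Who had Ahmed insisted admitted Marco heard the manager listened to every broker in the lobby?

In A, the wh-phrase is extracted from inside a complex-NP island (relative clause) (introduced by "who"), which blocks movement.
In B, the extraction path crosses only that-complement boundaries, which are transparent.
So B is grammatical.

B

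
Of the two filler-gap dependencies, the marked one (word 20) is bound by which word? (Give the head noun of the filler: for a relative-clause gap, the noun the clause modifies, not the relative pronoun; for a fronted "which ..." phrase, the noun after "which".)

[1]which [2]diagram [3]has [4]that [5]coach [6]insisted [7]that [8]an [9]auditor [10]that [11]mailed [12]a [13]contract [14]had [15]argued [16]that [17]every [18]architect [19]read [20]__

The marked gap is the direct object of "read".
Its filler is the fronted wh-phrase "which diagram", at word 2.
(The other dependency links word 9 to a gap after word 10.)

2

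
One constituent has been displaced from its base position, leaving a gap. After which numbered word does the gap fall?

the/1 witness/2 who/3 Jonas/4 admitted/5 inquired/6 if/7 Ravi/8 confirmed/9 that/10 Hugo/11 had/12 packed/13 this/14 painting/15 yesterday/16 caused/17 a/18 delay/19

The displaced element is "the witness" (word 2).
It is linked across 1 clause boundary (Ø).
It functions as the subject of "inquired", so the gap sits immediately after word 5 ("admitted").
Base order: Jonas admitted that the witness inquired if Ravi confirmed that Hugo had packed this painting yesterday.

5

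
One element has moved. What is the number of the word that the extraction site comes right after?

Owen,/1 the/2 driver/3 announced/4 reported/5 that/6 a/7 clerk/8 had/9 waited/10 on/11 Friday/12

4

The displaced element is "Owen" (word 1).
It is linked across 1 clause boundary (Ø).
It functions as the subject of "reported", so the gap sits immediately after word 4 ("announced").
Base order: The driver announced that Owen reported that a clerk had waited on Friday.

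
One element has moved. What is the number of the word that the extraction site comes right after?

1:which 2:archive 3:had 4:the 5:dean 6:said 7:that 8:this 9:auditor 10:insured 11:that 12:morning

10

The displaced element is "which archive" (word 2).
It is linked across 1 clause boundary (that).
It functions as the direct object of "insured", so the gap sits immediately after word 10 ("insured").
Base order: The dean had said that this auditor insured which archive that morning.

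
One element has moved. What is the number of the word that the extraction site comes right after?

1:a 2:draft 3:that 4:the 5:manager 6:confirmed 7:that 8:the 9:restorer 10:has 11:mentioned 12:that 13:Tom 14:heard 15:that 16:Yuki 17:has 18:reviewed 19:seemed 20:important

18

The displaced element is "a draft" (word 2).
It is linked across 3 clause boundaries (that → that → that).
It functions as the direct object of "reviewed", so the gap sits immediately after word 18 ("reviewed").
Base order: The manager confirmed that the restorer has mentioned that Tom heard that Yuki has reviewed a draft.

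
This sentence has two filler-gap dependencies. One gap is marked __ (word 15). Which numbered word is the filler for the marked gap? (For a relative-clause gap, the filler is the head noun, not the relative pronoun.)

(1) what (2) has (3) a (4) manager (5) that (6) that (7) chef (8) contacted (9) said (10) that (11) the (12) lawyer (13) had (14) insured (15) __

The marked gap is the direct object of "insured".
Its filler is the fronted wh-phrase "what", at word 1.
(The other dependency links word 4 to a gap after word 8.)

1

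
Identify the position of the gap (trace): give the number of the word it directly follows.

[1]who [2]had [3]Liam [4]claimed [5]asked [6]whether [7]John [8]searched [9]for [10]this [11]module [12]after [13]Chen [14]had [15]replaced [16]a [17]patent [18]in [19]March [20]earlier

The displaced element is "who" (word 1).
It is linked across 1 clause boundary (Ø).
It functions as the subject of "asked", so the gap sits immediately after word 4 ("claimed").
Base order: Liam had claimed who asked whether John searched for this module after Chen had replaced a patent in March earlier.

4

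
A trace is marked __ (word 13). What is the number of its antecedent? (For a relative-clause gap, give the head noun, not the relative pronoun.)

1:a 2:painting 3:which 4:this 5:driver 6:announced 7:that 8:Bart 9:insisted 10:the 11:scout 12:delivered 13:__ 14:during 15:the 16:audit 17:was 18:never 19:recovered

The gap at 13 is the object of "delivered", inside a relative clause.
The relative pronoun is "which" (word 3); it is bound by the head noun immediately before it.
Its filler is the head noun "painting", at word 2.

2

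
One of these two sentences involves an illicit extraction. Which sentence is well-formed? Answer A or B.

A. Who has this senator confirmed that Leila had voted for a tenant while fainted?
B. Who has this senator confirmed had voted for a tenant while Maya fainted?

In A, the wh-phrase is extracted from inside an adjunct island (introduced by "while"), which blocks movement.
In B, the extraction path crosses only that-complement boundaries, which are transparent.
So B is grammatical.

B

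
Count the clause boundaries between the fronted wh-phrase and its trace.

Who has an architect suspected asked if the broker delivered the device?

1

"who" is extracted from the subject of "asked".
Boundaries crossed, outermost first: [Ø] — 1 in total.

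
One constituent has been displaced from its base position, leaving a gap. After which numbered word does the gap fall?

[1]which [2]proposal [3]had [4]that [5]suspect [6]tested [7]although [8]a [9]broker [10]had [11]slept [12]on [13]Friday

The displaced element is "which proposal" (word 2).
It functions as the direct object of "tested", so the gap sits immediately after word 6 ("tested").
Base order: That suspect had tested which proposal although a broker had slept on Friday.

6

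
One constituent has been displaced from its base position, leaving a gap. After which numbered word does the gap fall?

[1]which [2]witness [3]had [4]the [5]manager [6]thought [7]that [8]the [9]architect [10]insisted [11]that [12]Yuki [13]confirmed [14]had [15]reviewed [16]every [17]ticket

13

The displaced element is "which witness" (word 2).
It is linked across 3 clause boundaries (that → that → Ø).
It functions as the subject of "reviewed", so the gap sits immediately after word 13 ("confirmed").
Base order: The manager had thought that the architect insisted that Yuki confirmed which witness had reviewed every ticket.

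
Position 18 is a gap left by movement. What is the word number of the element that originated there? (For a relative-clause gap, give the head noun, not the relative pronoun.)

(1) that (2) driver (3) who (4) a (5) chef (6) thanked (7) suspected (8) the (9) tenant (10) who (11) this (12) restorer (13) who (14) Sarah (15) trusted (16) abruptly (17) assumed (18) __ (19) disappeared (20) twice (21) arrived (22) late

9

The gap at 18 is the subject of "disappeared", inside a relative clause.
The relative pronoun is "who" (word 10); it is bound by the head noun immediately before it.
Its filler is the head noun "tenant", at word 9.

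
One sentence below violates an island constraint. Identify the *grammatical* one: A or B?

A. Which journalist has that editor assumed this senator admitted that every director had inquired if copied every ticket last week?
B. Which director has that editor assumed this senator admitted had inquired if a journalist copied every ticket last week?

In A, the wh-phrase is extracted from inside a wh-island (introduced by "if"), which blocks movement.
In B, the extraction path crosses only that-complement boundaries, which are transparent.
So B is grammatical.

B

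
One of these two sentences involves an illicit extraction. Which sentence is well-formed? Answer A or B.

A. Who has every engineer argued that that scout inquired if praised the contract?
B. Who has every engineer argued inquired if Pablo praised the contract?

In A, the wh-phrase is extracted from inside a wh-island (introduced by "if"), which blocks movement.
In B, the extraction path crosses only that-complement boundaries, which are transparent.
So B is grammatical.

B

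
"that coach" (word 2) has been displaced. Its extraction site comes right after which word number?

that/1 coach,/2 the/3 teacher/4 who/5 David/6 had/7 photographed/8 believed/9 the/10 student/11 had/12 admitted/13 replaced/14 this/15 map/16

13

The displaced element is "that coach" (word 2).
It is linked across 2 clause boundaries (Ø → Ø).
It functions as the subject of "replaced", so the gap sits immediately after word 13 ("admitted").
Base order: The teacher who David had photographed believed the student had admitted that that coach replaced this map.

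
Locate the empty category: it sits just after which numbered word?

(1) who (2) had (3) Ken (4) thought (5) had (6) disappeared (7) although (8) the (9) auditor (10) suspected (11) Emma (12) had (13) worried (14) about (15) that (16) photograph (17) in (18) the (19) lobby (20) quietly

The displaced element is "who" (word 1).
It is linked across 1 clause boundary (Ø).
It functions as the subject of "disappeared", so the gap sits immediately after word 4 ("thought").
Base order: Ken had thought that who had disappeared although the auditor suspected Emma had worried about that photograph in the lobby quietly.

4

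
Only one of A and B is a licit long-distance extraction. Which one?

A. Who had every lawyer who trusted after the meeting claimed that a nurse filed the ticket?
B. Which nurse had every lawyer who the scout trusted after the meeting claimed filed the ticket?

In A, the wh-phrase is extracted from inside a complex-NP island (relative clause) (introduced by "who"), which blocks movement.
In B, the extraction path crosses only that-complement boundaries, which are transparent.
So B is grammatical.

B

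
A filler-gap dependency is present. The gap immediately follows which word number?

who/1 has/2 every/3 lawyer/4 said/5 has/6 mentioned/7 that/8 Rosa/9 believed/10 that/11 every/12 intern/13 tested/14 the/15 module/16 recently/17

5

The displaced element is "who" (word 1).
It is linked across 1 clause boundary (Ø).
It functions as the subject of "mentioned", so the gap sits immediately after word 5 ("said").
Base order: Every lawyer has said that who has mentioned that Rosa believed that every intern tested the module recently.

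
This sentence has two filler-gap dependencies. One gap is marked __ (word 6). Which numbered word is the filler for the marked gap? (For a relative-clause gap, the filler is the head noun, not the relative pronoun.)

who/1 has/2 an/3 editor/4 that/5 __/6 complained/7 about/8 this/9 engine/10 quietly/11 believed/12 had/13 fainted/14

The marked gap is inside the relative clause, the subject of "complained".
Its filler is the head noun "editor" (via "that"), at word 4.
(The other dependency links word 1 to a gap after word 12.)

4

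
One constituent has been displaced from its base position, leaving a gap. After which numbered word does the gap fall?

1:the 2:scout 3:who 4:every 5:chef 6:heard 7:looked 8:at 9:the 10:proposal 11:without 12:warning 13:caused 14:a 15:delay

The displaced element is "the scout" (word 2).
It is linked across 1 clause boundary (Ø).
It functions as the subject of "looked", so the gap sits immediately after word 6 ("heard").
Base order: Every chef heard that the scout looked at the proposal without warning.

6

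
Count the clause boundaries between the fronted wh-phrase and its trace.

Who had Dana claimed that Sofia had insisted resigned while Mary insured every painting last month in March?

"who" is extracted from the subject of "resigned".
Boundaries crossed, outermost first: [that], [Ø] — 2 in total.

2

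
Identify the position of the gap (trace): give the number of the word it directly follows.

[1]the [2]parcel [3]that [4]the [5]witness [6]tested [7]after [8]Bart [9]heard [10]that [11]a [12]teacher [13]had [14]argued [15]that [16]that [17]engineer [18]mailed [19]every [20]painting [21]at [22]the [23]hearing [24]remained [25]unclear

6

The displaced element is "the parcel" (word 2).
It functions as the direct object of "tested", so the gap sits immediately after word 6 ("tested").
Base order: The witness tested the parcel after Bart heard that a teacher had argued that that engineer mailed every painting at the hearing.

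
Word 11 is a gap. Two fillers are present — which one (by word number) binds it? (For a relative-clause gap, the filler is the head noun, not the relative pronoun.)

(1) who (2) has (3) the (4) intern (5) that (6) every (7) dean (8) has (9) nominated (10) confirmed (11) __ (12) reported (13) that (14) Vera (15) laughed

The marked gap is the subject of "reported".
Its filler is the fronted wh-phrase "who", at word 1.
(The other dependency links word 4 to a gap after word 9.)

1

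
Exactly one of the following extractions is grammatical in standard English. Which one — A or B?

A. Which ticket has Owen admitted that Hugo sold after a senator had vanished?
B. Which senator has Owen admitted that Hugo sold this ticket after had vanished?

In B, the wh-phrase is extracted from inside an adjunct island (introduced by "after"), which blocks movement.
In A, the extraction path crosses only that-complement boundaries, which are transparent.
So A is grammatical.

A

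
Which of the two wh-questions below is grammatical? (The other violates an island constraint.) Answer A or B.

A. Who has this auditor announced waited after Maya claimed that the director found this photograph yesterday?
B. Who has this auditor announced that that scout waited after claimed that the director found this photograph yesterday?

A

In B, the wh-phrase is extracted from inside an adjunct island (introduced by "after"), which blocks movement.
In A, the extraction path crosses only that-complement boundaries, which are transparent.
So A is grammatical.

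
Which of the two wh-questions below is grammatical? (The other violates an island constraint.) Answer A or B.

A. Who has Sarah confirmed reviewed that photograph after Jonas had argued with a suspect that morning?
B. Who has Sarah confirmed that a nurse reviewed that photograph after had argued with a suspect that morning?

A

In B, the wh-phrase is extracted from inside an adjunct island (introduced by "after"), which blocks movement.
In A, the extraction path crosses only that-complement boundaries, which are transparent.
So A is grammatical.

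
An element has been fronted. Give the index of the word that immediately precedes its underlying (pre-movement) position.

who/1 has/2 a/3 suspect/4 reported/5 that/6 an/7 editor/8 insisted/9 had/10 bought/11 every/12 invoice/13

9

The displaced element is "who" (word 1).
It is linked across 2 clause boundaries (that → Ø).
It functions as the subject of "bought", so the gap sits immediately after word 9 ("insisted").
Base order: A suspect has reported that an editor insisted who had bought every invoice.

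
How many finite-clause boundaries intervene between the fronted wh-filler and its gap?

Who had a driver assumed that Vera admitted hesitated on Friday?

2

"who" is extracted from the subject of "hesitated".
Boundaries crossed, outermost first: [that], [Ø] — 2 in total.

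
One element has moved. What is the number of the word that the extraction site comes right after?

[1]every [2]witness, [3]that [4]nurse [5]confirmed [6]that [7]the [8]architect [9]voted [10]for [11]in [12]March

The displaced element is "every witness" (word 2).
It is linked across 1 clause boundary (that).
It functions as the object of the preposition "for" of "voted", so the gap sits immediately after word 10 ("for").
Base order: That nurse confirmed that the architect voted for every witness in March.

10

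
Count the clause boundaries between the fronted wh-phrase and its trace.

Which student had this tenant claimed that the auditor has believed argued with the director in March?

"which student" is extracted from the subject of "argued".
Boundaries crossed, outermost first: [that], [Ø] — 2 in total.

2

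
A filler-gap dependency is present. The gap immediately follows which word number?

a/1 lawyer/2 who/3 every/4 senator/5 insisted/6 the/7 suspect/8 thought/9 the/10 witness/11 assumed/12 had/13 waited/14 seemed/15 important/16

12

The displaced element is "a lawyer" (word 2).
It is linked across 3 clause boundaries (Ø → Ø → Ø).
It functions as the subject of "waited", so the gap sits immediately after word 12 ("assumed").
Base order: Every senator insisted the suspect thought the witness assumed that a lawyer had waited.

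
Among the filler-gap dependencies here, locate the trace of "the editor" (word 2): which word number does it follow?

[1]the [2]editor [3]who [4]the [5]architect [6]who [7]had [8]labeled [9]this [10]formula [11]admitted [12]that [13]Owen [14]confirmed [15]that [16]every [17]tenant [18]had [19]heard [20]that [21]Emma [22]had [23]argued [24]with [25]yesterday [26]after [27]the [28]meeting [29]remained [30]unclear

The displaced element is "the editor" (word 2).
It is linked across 3 clause boundaries (that → that → that).
It functions as the object of the preposition "with" of "argued", so the gap sits immediately after word 24 ("with").
Base order: The architect who had labeled this formula admitted that Owen confirmed that every tenant had heard that Emma had argued with the editor yesterday after the meeting.

24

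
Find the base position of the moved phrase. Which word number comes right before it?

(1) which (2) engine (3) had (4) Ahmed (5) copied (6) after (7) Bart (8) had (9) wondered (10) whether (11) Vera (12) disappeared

The displaced element is "which engine" (word 2).
It functions as the direct object of "copied", so the gap sits immediately after word 5 ("copied").
Base order: Ahmed had copied which engine after Bart had wondered whether Vera disappeared.

5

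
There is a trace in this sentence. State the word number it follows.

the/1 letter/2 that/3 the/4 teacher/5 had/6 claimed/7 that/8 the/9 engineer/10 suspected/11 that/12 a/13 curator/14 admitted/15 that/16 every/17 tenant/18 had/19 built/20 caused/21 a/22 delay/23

The displaced element is "the letter" (word 2).
It is linked across 3 clause boundaries (that → that → that).
It functions as the direct object of "built", so the gap sits immediately after word 20 ("built").
Base order: The teacher had claimed that the engineer suspected that a curator admitted that every tenant had built the letter.

20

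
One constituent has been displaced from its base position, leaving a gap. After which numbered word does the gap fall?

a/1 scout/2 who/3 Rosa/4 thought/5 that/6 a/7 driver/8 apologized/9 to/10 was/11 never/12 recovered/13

10

The displaced element is "a scout" (word 2).
It is linked across 1 clause boundary (that).
It functions as the object of the preposition "to" of "apologized", so the gap sits immediately after word 10 ("to").
Base order: Rosa thought that a driver apologized to a scout.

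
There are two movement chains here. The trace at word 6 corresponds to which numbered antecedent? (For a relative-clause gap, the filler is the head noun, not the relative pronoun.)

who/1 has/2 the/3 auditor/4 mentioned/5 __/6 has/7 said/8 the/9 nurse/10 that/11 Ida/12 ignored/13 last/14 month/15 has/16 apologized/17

1

The marked gap is the subject of "said".
Its filler is the fronted wh-phrase "who", at word 1.
(The other dependency links word 10 to a gap after word 13.)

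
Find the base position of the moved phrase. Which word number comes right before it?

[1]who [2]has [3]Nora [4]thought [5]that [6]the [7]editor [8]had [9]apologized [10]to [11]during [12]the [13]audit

10

The displaced element is "who" (word 1).
It is linked across 1 clause boundary (that).
It functions as the object of the preposition "to" of "apologized", so the gap sits immediately after word 10 ("to").
Base order: Nora has thought that the editor had apologized to who during the audit.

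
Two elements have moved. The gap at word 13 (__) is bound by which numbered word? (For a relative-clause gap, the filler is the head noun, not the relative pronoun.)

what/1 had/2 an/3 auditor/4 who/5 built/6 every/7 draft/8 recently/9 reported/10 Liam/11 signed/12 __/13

The marked gap is the direct object of "signed".
Its filler is the fronted wh-phrase "what", at word 1.
(The other dependency links word 4 to a gap after word 5.)

1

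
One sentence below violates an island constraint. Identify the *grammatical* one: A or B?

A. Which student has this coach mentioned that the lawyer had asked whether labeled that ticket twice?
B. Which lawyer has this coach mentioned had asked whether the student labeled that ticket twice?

B

In A, the wh-phrase is extracted from inside a wh-island (introduced by "whether"), which blocks movement.
In B, the extraction path crosses only that-complement boundaries, which are transparent.
So B is grammatical.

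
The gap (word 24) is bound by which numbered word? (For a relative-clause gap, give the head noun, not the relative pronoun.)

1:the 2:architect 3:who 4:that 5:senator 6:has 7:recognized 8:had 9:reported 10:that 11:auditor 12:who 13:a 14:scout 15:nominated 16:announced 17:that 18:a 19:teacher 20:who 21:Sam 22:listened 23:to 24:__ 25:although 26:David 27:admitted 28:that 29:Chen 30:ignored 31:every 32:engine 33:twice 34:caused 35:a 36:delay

19

The gap at 24 is the prepositional object of "listened", inside a relative clause.
The relative pronoun is "who" (word 20); it is bound by the head noun immediately before it.
Its filler is the head noun "teacher", at word 19.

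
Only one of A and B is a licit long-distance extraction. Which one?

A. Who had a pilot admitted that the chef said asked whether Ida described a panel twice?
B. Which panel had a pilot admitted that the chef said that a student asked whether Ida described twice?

A

In B, the wh-phrase is extracted from inside a wh-island (introduced by "whether"), which blocks movement.
In A, the extraction path crosses only that-complement boundaries, which are transparent.
So A is grammatical.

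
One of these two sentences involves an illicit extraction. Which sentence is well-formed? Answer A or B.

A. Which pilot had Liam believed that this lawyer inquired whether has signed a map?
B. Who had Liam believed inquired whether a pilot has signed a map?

B

In A, the wh-phrase is extracted from inside a wh-island (introduced by "whether"), which blocks movement.
In B, the extraction path crosses only that-complement boundaries, which are transparent.
So B is grammatical.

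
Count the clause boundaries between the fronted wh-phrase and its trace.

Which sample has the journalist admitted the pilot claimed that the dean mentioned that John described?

"which sample" is extracted from the object of "described".
Boundaries crossed, outermost first: [Ø], [that], [that] — 3 in total.

3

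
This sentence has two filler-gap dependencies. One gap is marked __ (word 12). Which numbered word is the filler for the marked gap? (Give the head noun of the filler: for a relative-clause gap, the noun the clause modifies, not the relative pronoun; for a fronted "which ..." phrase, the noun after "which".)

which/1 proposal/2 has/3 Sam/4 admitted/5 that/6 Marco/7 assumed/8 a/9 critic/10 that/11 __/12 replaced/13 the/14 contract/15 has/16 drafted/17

The marked gap is inside the relative clause, the subject of "replaced".
Its filler is the head noun "critic" (via "that"), at word 10.
(The other dependency links word 2 to a gap after word 17.)

10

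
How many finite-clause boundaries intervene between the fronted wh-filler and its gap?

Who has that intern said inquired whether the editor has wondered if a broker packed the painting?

1

"who" is extracted from the subject of "inquired".
Boundaries crossed, outermost first: [Ø] — 1 in total.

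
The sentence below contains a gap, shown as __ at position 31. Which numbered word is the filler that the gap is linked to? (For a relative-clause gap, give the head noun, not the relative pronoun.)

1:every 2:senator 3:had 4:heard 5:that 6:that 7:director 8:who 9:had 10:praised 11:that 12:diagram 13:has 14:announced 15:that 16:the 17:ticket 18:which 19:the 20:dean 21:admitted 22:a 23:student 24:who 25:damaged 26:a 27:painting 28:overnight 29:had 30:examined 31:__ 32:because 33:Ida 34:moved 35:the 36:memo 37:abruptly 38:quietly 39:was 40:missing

The gap at 31 is the object of "examined", inside a relative clause.
The relative pronoun is "which" (word 18); it is bound by the head noun immediately before it.
Its filler is the head noun "ticket", at word 17.

17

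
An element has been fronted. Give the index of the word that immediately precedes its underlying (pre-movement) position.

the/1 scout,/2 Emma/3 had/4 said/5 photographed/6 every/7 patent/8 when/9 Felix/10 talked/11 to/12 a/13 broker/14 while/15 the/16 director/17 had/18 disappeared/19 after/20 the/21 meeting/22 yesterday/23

The displaced element is "the scout" (word 2).
It is linked across 1 clause boundary (Ø).
It functions as the subject of "photographed", so the gap sits immediately after word 5 ("said").
Base order: Emma had said that the scout photographed every patent when Felix talked to a broker while the director had disappeared after the meeting yesterday.

5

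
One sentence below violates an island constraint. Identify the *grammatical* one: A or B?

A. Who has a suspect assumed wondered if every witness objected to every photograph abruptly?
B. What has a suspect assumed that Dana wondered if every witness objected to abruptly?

A

In B, the wh-phrase is extracted from inside a wh-island (introduced by "if"), which blocks movement.
In A, the extraction path crosses only that-complement boundaries, which are transparent.
So A is grammatical.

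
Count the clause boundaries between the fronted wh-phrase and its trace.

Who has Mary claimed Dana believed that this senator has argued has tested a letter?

"who" is extracted from the subject of "tested".
Boundaries crossed, outermost first: [Ø], [that], [Ø] — 3 in total.

3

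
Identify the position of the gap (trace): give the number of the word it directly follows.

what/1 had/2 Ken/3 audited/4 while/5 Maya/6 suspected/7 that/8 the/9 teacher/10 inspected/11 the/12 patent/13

4

The displaced element is "what" (word 1).
It functions as the direct object of "audited", so the gap sits immediately after word 4 ("audited").
Base order: Ken had audited what while Maya suspected that the teacher inspected the patent.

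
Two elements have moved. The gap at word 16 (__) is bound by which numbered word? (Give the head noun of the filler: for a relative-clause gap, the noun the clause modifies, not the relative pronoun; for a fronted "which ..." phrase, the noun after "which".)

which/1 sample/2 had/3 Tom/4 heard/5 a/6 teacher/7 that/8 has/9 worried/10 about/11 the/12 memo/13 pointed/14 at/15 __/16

2

The marked gap is the object of the preposition "at" of "pointed".
Its filler is the fronted wh-phrase "which sample", at word 2.
(The other dependency links word 7 to a gap after word 8.)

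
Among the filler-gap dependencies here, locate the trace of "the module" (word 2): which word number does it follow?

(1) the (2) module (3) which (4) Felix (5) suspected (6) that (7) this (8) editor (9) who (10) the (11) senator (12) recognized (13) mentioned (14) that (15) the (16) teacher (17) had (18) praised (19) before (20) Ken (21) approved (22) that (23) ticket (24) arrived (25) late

18

The displaced element is "the module" (word 2).
It is linked across 2 clause boundaries (that → that).
It functions as the direct object of "praised", so the gap sits immediately after word 18 ("praised").
Base order: Felix suspected that this editor who the senator recognized mentioned that the teacher had praised the module before Ken approved that ticket.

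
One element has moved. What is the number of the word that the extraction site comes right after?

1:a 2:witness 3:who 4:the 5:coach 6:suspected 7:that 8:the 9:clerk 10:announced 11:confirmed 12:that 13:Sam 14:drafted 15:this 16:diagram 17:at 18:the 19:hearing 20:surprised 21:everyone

The displaced element is "a witness" (word 2).
It is linked across 2 clause boundaries (that → Ø).
It functions as the subject of "confirmed", so the gap sits immediately after word 10 ("announced").
Base order: The coach suspected that the clerk announced that a witness confirmed that Sam drafted this diagram at the hearing.

10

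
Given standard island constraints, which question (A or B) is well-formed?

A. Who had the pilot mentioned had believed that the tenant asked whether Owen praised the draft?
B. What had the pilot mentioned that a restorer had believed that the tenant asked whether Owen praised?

In B, the wh-phrase is extracted from inside a wh-island (introduced by "whether"), which blocks movement.
In A, the extraction path crosses only that-complement boundaries, which are transparent.
So A is grammatical.

A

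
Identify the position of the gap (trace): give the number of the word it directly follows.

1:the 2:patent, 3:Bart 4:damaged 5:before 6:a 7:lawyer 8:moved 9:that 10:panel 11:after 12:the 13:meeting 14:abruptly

4

The displaced element is "the patent" (word 2).
It functions as the direct object of "damaged", so the gap sits immediately after word 4 ("damaged").
Base order: Bart damaged the patent before a lawyer moved that panel after the meeting abruptly.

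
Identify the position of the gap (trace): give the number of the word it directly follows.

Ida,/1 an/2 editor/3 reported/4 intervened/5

4

The displaced element is "Ida" (word 1).
It is linked across 1 clause boundary (Ø).
It functions as the subject of "intervened", so the gap sits immediately after word 4 ("reported").
Base order: An editor reported that Ida intervened.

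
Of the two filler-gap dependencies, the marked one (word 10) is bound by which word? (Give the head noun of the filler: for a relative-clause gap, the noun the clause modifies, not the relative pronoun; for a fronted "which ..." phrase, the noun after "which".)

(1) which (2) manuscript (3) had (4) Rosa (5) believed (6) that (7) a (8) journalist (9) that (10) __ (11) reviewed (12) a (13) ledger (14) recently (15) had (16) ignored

8

The marked gap is inside the relative clause, the subject of "reviewed".
Its filler is the head noun "journalist" (via "that"), at word 8.
(The other dependency links word 2 to a gap after word 16.)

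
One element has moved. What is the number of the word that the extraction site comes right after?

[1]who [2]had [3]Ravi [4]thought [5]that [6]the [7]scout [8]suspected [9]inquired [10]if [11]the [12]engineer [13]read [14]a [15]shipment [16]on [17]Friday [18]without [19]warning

8

The displaced element is "who" (word 1).
It is linked across 2 clause boundaries (that → Ø).
It functions as the subject of "inquired", so the gap sits immediately after word 8 ("suspected").
Base order: Ravi had thought that the scout suspected who inquired if the engineer read a shipment on Friday without warning.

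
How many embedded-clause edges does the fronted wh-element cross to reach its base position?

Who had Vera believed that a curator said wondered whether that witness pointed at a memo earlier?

2

"who" is extracted from the subject of "wondered".
Boundaries crossed, outermost first: [that], [Ø] — 2 in total.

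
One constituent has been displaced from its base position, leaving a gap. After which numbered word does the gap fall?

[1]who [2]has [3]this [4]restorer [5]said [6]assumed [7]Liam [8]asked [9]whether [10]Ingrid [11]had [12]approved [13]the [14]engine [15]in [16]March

5

The displaced element is "who" (word 1).
It is linked across 1 clause boundary (Ø).
It functions as the subject of "assumed", so the gap sits immediately after word 5 ("said").
Base order: This restorer has said that who assumed Liam asked whether Ingrid had approved the engine in March.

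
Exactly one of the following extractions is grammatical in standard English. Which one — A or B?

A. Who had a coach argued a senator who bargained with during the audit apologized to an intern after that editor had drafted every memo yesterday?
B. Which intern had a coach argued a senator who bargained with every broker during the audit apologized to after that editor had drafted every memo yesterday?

B

In A, the wh-phrase is extracted from inside a complex-NP island (relative clause) (introduced by "who"), which blocks movement.
In B, the extraction path crosses only that-complement boundaries, which are transparent.
So B is grammatical.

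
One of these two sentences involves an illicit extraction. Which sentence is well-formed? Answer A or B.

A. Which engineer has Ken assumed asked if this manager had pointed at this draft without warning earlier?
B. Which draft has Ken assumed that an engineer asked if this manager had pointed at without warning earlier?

In B, the wh-phrase is extracted from inside a wh-island (introduced by "if"), which blocks movement.
In A, the extraction path crosses only that-complement boundaries, which are transparent.
So A is grammatical.

A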